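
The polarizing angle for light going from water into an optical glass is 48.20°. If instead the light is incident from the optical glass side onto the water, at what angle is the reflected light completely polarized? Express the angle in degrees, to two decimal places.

The two Brewster angles are complementary: θ_B' = 90° − θ_B = 90° − 48.20° = 41.80°.

θ_B' ≈ 41.80°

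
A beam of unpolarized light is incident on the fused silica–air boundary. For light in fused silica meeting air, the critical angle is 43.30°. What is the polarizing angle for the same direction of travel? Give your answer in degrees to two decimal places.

sin θ_c = n₂/n₁, so n₂/n₁ = sin 43.30° = 0.6858.
Brewster: tan θ_B = n₂/n₁ = 0.6858.
θ_B = arctan(0.6858) = 34.44°.

θ_B ≈ 34.44°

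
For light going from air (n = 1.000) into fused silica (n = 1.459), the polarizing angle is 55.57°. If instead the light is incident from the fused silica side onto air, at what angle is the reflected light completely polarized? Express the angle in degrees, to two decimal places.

θ_B' ≈ 34.43°

Reversing the direction swaps n₁ and n₂, so tan θ_B' = 1/tan θ_B and θ_B' = 90° − θ_B.
Hence θ_B' = 90° − 55.57° = 34.43°.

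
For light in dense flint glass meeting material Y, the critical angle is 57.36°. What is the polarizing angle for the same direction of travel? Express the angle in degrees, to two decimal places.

θ_B ≈ 40.10°

sin θ_c = n₂/n₁, so n₂/n₁ = sin 57.36° = 0.8421.
Brewster: tan θ_B = n₂/n₁ = 0.8421.
θ_B = arctan(0.8421) = 40.10°.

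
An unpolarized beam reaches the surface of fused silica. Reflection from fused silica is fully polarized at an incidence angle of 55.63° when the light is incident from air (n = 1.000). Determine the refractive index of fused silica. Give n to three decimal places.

n ≈ 1.462

Brewster's law: tan θ_B = n₂/n₁ (light incident in air, refracted into fused silica).
n₂ = n₁ tan θ_B = 1.000 × tan 55.63° = 1.462.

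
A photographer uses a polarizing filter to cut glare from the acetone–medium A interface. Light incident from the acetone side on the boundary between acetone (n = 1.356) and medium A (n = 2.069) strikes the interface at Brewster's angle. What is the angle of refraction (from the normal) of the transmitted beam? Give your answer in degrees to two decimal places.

tan θ_B = n₂/n₁ = 2.069/1.356 = 1.5258, so θ_B = 56.76°.
Since θ_B + θ_t = 90° at Brewster incidence, θ_t = 90° − 56.76° = 33.24°.

θ_t ≈ 33.24°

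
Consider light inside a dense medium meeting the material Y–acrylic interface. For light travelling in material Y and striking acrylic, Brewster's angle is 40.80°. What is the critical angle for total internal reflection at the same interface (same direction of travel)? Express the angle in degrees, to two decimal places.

n₂/n₁ = tan 40.80° = 0.8632; the critical angle satisfies sin θ_c = n₂/n₁.
θ_c = arcsin(0.8632) = 59.68°.

θ_c ≈ 59.68°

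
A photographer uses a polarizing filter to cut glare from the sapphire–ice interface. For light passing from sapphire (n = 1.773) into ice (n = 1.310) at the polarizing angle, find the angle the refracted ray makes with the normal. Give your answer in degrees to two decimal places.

θ_t ≈ 53.54°

tan θ_B = n₂/n₁ = 1.310/1.773 = 0.7389, so θ_B = 36.46°.
The refracted ray is perpendicular to the reflected ray, so θ_t = 90° − θ_B = 53.54°.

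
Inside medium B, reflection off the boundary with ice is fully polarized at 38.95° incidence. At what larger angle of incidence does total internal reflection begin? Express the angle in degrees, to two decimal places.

θ_c ≈ 53.93°

n₂/n₁ = tan 38.95° = 0.8083; the critical angle satisfies sin θ_c = n₂/n₁.
θ_c = arcsin(0.8083) = 53.93°.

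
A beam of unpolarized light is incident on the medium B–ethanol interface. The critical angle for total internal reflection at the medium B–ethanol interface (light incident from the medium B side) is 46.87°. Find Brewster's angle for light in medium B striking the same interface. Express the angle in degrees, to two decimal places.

θ_B ≈ 36.12°

sin θ_c = n₂/n₁, so n₂/n₁ = sin 46.87° = 0.7298.
Brewster: tan θ_B = n₂/n₁ = 0.7298.
θ_B = arctan(0.7298) = 36.12°.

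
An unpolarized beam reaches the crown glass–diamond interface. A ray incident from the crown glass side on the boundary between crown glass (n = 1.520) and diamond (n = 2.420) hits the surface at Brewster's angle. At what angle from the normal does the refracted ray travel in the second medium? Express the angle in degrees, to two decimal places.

θ_t ≈ 32.13°

First find Brewster's angle: tan θ_B = 2.420/1.520 = 1.5921, giving θ_B = 57.87°.
The refracted ray is perpendicular to the reflected ray, so θ_t = 90° − θ_B = 32.13°.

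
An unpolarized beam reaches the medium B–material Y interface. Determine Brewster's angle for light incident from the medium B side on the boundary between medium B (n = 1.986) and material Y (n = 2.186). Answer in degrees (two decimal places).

θ_B ≈ 47.74°

The reflected p-component vanishes when tan θ_B = n₂/n₁.
Here n₂/n₁ = 2.186/1.986 = 1.1007, and Brewster's law gives tan θ_B = n₂/n₁.
So θ_B = arctan 1.1007 = 47.74°.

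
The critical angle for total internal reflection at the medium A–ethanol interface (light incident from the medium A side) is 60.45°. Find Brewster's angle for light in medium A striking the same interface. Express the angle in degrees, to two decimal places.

n₂/n₁ = sin θ_c = sin 60.45° = 0.8699.
tan θ_B equals the same ratio, so θ_B = arctan(0.8699) = 41.02°.

θ_B ≈ 41.02°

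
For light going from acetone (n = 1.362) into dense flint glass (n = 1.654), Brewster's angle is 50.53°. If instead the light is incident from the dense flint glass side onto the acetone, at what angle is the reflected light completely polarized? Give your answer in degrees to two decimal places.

tan θ_B' = n₁/n₂ = 1/tan θ_B, so θ_B' = 90° − θ_B.
θ_B' = 90° − 50.53° = 39.47°.

θ_B' ≈ 39.47°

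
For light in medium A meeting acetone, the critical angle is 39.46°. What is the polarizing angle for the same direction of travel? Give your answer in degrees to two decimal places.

sin θ_c = n₂/n₁, so n₂/n₁ = sin 39.46° = 0.6355.
Brewster: tan θ_B = n₂/n₁ = 0.6355.
θ_B = arctan(0.6355) = 32.44°.

θ_B ≈ 32.44°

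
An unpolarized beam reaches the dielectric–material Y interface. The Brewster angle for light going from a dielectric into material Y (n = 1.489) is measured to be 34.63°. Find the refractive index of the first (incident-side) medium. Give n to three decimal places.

Full polarization of the reflected beam means tan θ_B = n₂/n₁, where n₁ is the incident medium (a dielectric).
n₁ = n₂ / tan θ_B = 1.489 / tan 34.63° = 2.156.

n ≈ 2.156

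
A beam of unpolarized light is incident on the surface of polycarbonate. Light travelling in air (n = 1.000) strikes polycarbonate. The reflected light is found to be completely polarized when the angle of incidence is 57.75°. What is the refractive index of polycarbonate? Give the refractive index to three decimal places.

At the polarizing angle, tan θ_B = n₂/n₁ with n₁ on the incident side (air) and n₂ on the transmitted side (polycarbonate).
n₂ = n₁ tan θ_B = 1.000 × tan 57.75° = 1.585.

n ≈ 1.585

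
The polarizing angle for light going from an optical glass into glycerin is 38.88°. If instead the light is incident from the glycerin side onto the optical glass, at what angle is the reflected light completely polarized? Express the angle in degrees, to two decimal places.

θ_B' ≈ 51.12°

The two Brewster angles are complementary: θ_B' = 90° − θ_B = 90° − 38.88° = 51.12°.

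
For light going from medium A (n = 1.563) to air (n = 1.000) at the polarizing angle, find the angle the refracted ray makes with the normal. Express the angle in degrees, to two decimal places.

θ_B = arctan(n₂/n₁) = arctan(1.000/1.563) = 32.61°.
At Brewster's angle the reflected and refracted rays are perpendicular, so θ_t = 90° − θ_B = 90° − 32.61° = 57.39°.

θ_t ≈ 57.39°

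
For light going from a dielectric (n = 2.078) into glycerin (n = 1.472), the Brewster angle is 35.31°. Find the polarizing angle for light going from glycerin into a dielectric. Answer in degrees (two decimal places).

θ_B' ≈ 54.69°

Reversing the direction swaps n₁ and n₂, so tan θ_B' = 1/tan θ_B and θ_B' = 90° − θ_B.
Hence θ_B' = 90° − 35.31° = 54.69°.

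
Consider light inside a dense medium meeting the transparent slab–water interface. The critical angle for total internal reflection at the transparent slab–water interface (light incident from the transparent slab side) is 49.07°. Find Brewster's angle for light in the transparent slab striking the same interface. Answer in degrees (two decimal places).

θ_B ≈ 37.07°

n₂/n₁ = sin θ_c = sin 49.07° = 0.7555.
tan θ_B equals the same ratio, so θ_B = arctan(0.7555) = 37.07°.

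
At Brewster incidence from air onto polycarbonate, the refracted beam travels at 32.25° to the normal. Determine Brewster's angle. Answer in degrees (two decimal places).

Since the reflected and refracted rays are at right angles at the polarizing angle, θ_B + θ_t = 90°.
θ_B = 90° − 32.25° = 57.75°.

θ_B ≈ 57.75°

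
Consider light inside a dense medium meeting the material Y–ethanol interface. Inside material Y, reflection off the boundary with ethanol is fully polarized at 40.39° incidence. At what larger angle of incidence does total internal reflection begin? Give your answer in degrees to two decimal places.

n₂/n₁ = tan 40.39° = 0.8508; the critical angle satisfies sin θ_c = n₂/n₁.
θ_c = arcsin(0.8508) = 58.30°.

θ_c ≈ 58.30°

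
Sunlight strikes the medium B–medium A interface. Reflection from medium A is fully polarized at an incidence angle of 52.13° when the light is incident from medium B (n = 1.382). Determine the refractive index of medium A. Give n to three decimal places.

Brewster's law: tan θ_B = n₂/n₁ (light incident in medium B, refracted into medium A).
n₂ = n₁ tan θ_B = 1.382 × tan 52.13° = 1.777.

n ≈ 1.777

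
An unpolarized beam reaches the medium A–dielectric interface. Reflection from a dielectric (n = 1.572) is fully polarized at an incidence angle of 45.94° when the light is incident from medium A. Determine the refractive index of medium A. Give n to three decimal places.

Full polarization of the reflected beam means tan θ_B = n₂/n₁, where n₁ is the incident medium (medium A).
n₁ = n₂ / tan θ_B = 1.572 / tan 45.94° = 1.521.

n ≈ 1.521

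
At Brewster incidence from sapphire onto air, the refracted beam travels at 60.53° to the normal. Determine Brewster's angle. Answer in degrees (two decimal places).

θ_B ≈ 29.47°

Since the reflected and refracted rays are at right angles at the polarizing angle, θ_B + θ_t = 90°.
θ_B = 90° − 60.53° = 29.47°.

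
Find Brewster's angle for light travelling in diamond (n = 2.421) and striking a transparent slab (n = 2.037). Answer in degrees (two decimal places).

θ_B ≈ 40.08°

tan θ_B = n₂/n₁ = 2.037/2.421 = 0.8414.
So θ_B = arctan 0.8414 = 40.08°.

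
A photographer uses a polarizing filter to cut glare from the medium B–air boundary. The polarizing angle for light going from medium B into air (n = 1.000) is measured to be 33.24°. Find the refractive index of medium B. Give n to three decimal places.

Full polarization of the reflected beam means tan θ_B = n₂/n₁, where n₁ is the incident medium (medium B).
n₁ = n₂ / tan θ_B = 1.000 / tan 33.24° = 1.526.

n ≈ 1.526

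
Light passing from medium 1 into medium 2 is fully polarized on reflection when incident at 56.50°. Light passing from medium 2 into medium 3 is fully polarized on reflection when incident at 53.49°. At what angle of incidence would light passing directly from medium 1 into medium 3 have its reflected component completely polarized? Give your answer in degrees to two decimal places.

θ_B ≈ 63.90°

Each Brewster angle gives a ratio: n₂/n₁ = tan 56.50° = 1.5108, n₃/n₂ = tan 53.49° = 1.3509.
So n₃/n₁ = (n₂/n₁)(n₃/n₂) = 1.5108 × 1.3509 = 2.0410.
θ_B(1→3) = arctan(2.0410) = 63.90°.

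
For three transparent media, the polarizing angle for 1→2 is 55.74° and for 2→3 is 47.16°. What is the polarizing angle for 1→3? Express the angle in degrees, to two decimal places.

Each Brewster angle gives a ratio: n₂/n₁ = tan 55.74° = 1.4681, n₃/n₂ = tan 47.16° = 1.0784.
So n₃/n₁ = (n₂/n₁)(n₃/n₂) = 1.4681 × 1.0784 = 1.5832.
θ_B(1→3) = arctan(1.5832) = 57.72°.

θ_B ≈ 57.72°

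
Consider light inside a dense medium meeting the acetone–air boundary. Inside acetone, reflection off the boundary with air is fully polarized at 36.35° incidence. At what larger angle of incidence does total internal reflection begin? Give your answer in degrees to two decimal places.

θ_c ≈ 47.38°

tan θ_B = n₂/n₁ = tan 36.35° = 0.7359.
Total internal reflection: sin θ_c = n₂/n₁ = 0.7359.
θ_c = arcsin(0.7359) = 47.38°.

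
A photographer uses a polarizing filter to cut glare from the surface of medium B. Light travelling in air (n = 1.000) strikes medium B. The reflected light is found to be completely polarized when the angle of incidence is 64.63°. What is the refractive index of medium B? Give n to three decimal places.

Full polarization of the reflected beam means tan θ_B = n₂/n₁, where n₁ is the incident medium (air).
n₂ = n₁ tan θ_B = 1.000 × tan 64.63° = 2.109.

n ≈ 2.109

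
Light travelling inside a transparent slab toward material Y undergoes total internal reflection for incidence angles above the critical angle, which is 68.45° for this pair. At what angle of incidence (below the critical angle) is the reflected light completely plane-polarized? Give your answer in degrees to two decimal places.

sin θ_c = n₂/n₁, so n₂/n₁ = sin 68.45° = 0.9301.
Brewster: tan θ_B = n₂/n₁ = 0.9301.
θ_B = arctan(0.9301) = 42.93°.

θ_B ≈ 42.93°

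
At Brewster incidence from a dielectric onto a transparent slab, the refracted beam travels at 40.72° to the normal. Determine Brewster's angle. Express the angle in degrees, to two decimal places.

θ_B ≈ 49.28°

Since the reflected and refracted rays are at right angles at the polarizing angle, θ_B + θ_t = 90°.
θ_B = 90° − 40.72° = 49.28°.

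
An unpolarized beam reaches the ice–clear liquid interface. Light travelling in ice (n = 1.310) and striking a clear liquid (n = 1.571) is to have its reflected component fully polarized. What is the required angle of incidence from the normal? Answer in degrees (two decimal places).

θ_B ≈ 50.18°

Here n₂/n₁ = 1.571/1.310 = 1.1992, and Brewster's law gives tan θ_B = n₂/n₁. Taking the arctangent, θ_B = 50.18°.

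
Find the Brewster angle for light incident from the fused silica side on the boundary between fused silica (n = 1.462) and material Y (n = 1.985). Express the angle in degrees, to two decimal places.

Here n₂/n₁ = 1.985/1.462 = 1.3577, and Brewster's law gives tan θ_B = n₂/n₁.
So θ_B = arctan 1.3577 = 53.63°.

θ_B ≈ 53.63°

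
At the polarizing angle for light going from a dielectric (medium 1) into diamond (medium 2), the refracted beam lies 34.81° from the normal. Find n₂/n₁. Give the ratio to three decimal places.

At Brewster incidence θ_B = 90° − θ_t = 90° − 34.81° = 55.19°.
tan θ_B = n₂/n₁, so n₂/n₁ = tan 55.19° = 1.438.

n₂/n₁ ≈ 1.438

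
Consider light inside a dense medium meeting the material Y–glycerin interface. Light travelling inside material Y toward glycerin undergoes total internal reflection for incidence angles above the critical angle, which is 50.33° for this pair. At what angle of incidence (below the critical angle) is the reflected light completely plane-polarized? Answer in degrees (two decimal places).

sin θ_c = n₂/n₁, so n₂/n₁ = sin 50.33° = 0.7697.
Brewster: tan θ_B = n₂/n₁ = 0.7697.
θ_B = arctan(0.7697) = 37.59°.

θ_B ≈ 37.59°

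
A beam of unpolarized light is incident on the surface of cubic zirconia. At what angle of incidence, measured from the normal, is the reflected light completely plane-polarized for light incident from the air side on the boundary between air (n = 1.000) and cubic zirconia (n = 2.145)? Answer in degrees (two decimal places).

θ_B ≈ 65.01°

The reflected p-component vanishes when tan θ_B = n₂/n₁.
Here n₂/n₁ = 2.145/1.000 = 2.1450, and Brewster's law gives tan θ_B = n₂/n₁.
θ_B = arctan(2.1450) = 65.01°.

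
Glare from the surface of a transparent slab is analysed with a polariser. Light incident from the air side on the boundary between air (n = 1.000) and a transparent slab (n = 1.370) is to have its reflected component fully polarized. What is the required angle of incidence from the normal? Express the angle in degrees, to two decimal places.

Here n₂/n₁ = 1.370/1.000 = 1.3700, and Brewster's law gives tan θ_B = n₂/n₁.
So θ_B = arctan 1.3700 = 53.87°.

θ_B ≈ 53.87°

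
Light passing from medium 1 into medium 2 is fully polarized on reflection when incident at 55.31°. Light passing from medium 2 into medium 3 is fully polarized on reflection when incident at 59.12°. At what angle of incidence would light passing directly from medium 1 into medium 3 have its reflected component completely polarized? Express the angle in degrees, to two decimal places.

θ_B ≈ 67.51°

tan θ_B(1→2) = n₂/n₁ = tan 55.31° = 1.4447.
tan θ_B(2→3) = n₃/n₂ = tan 59.12° = 1.6722.
So n₃/n₁ = (n₂/n₁)(n₃/n₂) = 1.4447 × 1.6722 = 2.4159.
θ_B(1→3) = arctan(2.4159) = 67.51°.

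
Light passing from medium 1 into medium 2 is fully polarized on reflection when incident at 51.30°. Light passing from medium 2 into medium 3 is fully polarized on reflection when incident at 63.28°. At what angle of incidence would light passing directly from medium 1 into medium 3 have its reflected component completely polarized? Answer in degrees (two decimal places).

θ_B ≈ 68.04°

tan θ_B(1→2) = n₂/n₁ = tan 51.30° = 1.2482.
tan θ_B(2→3) = n₃/n₂ = tan 63.28° = 1.9866.
n₃/n₁ = 2.4796. Then tan θ_B(1→3) = n₃/n₁, so θ_B(1→3) = arctan(2.4796) = 68.04°.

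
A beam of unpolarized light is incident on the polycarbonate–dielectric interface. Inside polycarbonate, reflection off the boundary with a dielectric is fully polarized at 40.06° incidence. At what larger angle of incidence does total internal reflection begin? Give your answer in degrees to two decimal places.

θ_c ≈ 57.23°

n₂/n₁ = tan 40.06° = 0.8409; the critical angle satisfies sin θ_c = n₂/n₁.
θ_c = arcsin(0.8409) = 57.23°.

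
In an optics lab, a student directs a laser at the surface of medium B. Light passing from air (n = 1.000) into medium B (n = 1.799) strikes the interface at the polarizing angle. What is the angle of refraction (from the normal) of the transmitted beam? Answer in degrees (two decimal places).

θ_t ≈ 29.07°

tan θ_B = n₂/n₁ = 1.799/1.000 = 1.7990, so θ_B = 60.93°.
The refracted ray is perpendicular to the reflected ray, so θ_t = 90° − θ_B = 29.07°.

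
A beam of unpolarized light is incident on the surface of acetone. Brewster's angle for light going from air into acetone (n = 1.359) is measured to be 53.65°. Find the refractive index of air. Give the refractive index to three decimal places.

Full polarization of the reflected beam means tan θ_B = n₂/n₁, where n₁ is the incident medium (air).
n₁ = n₂ / tan θ_B = 1.359 / tan 53.65° = 1.000.

n ≈ 1.000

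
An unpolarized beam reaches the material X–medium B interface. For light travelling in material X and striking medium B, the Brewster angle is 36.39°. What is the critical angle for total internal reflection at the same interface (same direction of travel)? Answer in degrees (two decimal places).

tan θ_B = n₂/n₁ = tan 36.39° = 0.7370.
Total internal reflection: sin θ_c = n₂/n₁ = 0.7370.
θ_c = arcsin(0.7370) = 47.48°.

θ_c ≈ 47.48°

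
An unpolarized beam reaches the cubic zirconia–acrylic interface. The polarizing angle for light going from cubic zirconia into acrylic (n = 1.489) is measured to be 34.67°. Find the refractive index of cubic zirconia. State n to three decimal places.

Full polarization of the reflected beam means tan θ_B = n₂/n₁, where n₁ is the incident medium (cubic zirconia).
n₁ = n₂ / tan θ_B = 1.489 / tan 34.67° = 2.153.

n ≈ 2.153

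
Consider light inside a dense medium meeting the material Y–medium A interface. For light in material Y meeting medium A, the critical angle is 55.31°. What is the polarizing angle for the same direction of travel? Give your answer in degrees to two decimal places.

θ_B ≈ 39.43°

sin θ_c = n₂/n₁, so n₂/n₁ = sin 55.31° = 0.8222.
Brewster: tan θ_B = n₂/n₁ = 0.8222.
θ_B = arctan(0.8222) = 39.43°.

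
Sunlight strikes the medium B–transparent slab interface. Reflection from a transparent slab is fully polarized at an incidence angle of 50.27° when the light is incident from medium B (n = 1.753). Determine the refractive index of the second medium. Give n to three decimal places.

n ≈ 2.109

At Brewster's angle, tan θ_B = n₂/n₁ with n₁ on the incident side (medium B) and n₂ on the transmitted side (a transparent slab).
n₂ = n₁ tan θ_B = 1.753 × tan 50.27° = 2.109.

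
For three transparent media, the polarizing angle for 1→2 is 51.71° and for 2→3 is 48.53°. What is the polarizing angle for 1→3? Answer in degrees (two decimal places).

n₂/n₁ = tan 51.71° = 1.2667 and n₃/n₂ = tan 48.53° = 1.1315.
Multiplying, n₃/n₁ = 1.2667 × 1.1315 = 1.4332, and θ_B(1→3) = arctan 1.4332 = 55.10°.

θ_B ≈ 55.10°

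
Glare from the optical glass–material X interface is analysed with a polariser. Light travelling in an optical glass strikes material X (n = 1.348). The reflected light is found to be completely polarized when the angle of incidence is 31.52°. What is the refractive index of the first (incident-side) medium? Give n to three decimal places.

Full polarization of the reflected beam means tan θ_B = n₂/n₁, where n₁ is the incident medium (an optical glass).
n₁ = n₂ / tan θ_B = 1.348 / tan 31.52° = 2.198.

n ≈ 2.198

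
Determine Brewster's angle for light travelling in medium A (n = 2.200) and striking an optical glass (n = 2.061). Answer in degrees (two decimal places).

tan θ_B = n₂/n₁ = 2.061/2.200 = 0.9368. Taking the arctangent, θ_B = 43.13°.

θ_B ≈ 43.13°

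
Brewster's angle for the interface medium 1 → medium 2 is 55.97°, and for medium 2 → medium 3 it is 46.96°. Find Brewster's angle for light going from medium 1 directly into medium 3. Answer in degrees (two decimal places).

θ_B ≈ 57.77°

n₂/n₁ = tan 55.97° = 1.4809 and n₃/n₂ = tan 46.96° = 1.0709.
Multiplying, n₃/n₁ = 1.4809 × 1.0709 = 1.5858, and θ_B(1→3) = arctan 1.5858 = 57.77°.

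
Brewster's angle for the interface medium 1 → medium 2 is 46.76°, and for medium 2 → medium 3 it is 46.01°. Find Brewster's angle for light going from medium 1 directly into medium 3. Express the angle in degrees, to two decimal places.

θ_B ≈ 47.77°

n₂/n₁ = tan 46.76° = 1.0634 and n₃/n₂ = tan 46.01° = 1.0359.
n₃/n₁ = 1.1016. Then tan θ_B(1→3) = n₃/n₁, so θ_B(1→3) = arctan(1.1016) = 47.77°.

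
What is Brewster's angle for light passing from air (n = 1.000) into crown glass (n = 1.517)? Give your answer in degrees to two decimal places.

θ_B ≈ 56.61°

Brewster's condition: tan θ_B = n₂/n₁ = 1.517/1.000 = 1.5170.
θ_B = arctan(1.5170) = 56.61°.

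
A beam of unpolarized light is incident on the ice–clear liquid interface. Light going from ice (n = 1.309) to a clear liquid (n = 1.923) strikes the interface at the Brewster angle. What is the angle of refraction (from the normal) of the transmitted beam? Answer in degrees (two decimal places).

First find Brewster's angle: tan θ_B = 1.923/1.309 = 1.4691, giving θ_B = 55.76°.
The refracted ray is perpendicular to the reflected ray, so θ_t = 90° − θ_B = 34.24°.

θ_t ≈ 34.24°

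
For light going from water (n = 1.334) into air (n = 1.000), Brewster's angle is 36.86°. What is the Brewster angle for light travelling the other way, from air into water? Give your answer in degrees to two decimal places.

θ_B' ≈ 53.14°

The two Brewster angles are complementary: θ_B' = 90° − θ_B = 90° − 36.86° = 53.14°.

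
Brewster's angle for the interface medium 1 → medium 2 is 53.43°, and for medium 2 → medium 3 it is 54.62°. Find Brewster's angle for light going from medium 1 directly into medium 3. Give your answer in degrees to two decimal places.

θ_B ≈ 62.22°

n₂/n₁ = tan 53.43° = 1.3480 and n₃/n₂ = tan 54.62° = 1.4082.
n₃/n₁ = 1.8982. Then tan θ_B(1→3) = n₃/n₁, so θ_B(1→3) = arctan(1.8982) = 62.22°.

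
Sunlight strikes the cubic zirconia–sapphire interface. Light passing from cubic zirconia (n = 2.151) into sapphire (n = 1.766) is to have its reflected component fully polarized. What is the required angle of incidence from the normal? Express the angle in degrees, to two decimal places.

θ_B ≈ 39.39°

tan θ_B = n₂/n₁ = 1.766/2.151 = 0.8210.
θ_B = arctan(0.8210) = 39.39°.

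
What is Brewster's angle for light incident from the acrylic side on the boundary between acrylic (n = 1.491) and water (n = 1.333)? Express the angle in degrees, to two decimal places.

tan θ_B = n₂/n₁ = 1.333/1.491 = 0.8940.
So θ_B = arctan 0.8940 = 41.80°.

θ_B ≈ 41.80°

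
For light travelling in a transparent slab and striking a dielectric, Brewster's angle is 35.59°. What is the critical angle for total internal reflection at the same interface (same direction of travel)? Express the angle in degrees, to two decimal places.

tan θ_B = n₂/n₁ = tan 35.59° = 0.7157.
Total internal reflection: sin θ_c = n₂/n₁ = 0.7157.
θ_c = arcsin(0.7157) = 45.70°.

θ_c ≈ 45.70°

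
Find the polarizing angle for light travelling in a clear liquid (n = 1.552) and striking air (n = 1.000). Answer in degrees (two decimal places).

θ_B ≈ 32.79°

The reflected p-component vanishes when tan θ_B = n₂/n₁.
Here n₂/n₁ = 1.000/1.552 = 0.6443, and Brewster's law gives tan θ_B = n₂/n₁.
θ_B = arctan(0.6443) = 32.79°.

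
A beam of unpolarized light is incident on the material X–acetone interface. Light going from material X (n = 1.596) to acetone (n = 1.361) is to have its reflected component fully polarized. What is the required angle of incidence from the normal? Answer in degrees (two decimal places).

θ_B ≈ 40.46°

The reflected p-component vanishes when tan θ_B = n₂/n₁.
tan θ_B = n₂/n₁ = 1.361/1.596 = 0.8528. Taking the arctangent, θ_B = 40.46°.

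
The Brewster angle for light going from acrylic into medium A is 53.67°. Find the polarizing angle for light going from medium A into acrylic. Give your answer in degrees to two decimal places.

θ_B' ≈ 36.33°

The two Brewster angles are complementary: θ_B' = 90° − θ_B = 90° − 53.67° = 36.33°.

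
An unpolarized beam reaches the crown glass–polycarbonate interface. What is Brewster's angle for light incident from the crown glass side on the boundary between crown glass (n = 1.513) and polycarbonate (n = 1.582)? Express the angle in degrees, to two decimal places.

Here n₂/n₁ = 1.582/1.513 = 1.0456, and Brewster's law gives tan θ_B = n₂/n₁.
θ_B = arctan(1.0456) = 46.28°.

θ_B ≈ 46.28°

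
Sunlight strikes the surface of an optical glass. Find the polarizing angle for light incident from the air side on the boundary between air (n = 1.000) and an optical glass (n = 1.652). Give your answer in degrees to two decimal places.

θ_B ≈ 58.81°

At Brewster's angle the reflected and refracted rays are perpendicular, which with Snell's law gives tan θ_B = n₂/n₁.
Brewster's condition: tan θ_B = n₂/n₁ = 1.652/1.000 = 1.6520.
θ_B = arctan(1.6520) = 58.81°.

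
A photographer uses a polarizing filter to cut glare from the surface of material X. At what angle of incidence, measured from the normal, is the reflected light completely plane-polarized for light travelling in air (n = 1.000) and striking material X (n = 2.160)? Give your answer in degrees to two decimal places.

θ_B ≈ 65.16°

The reflected p-component vanishes when tan θ_B = n₂/n₁.
Here n₂/n₁ = 2.160/1.000 = 2.1600, and Brewster's law gives tan θ_B = n₂/n₁.
So θ_B = arctan 2.1600 = 65.16°.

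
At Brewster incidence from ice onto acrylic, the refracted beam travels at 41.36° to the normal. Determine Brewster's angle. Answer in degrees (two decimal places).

Since the reflected and refracted rays are at right angles at the polarizing angle, θ_B + θ_t = 90°.
θ_B = 90° − 41.36° = 48.64°.

θ_B ≈ 48.64°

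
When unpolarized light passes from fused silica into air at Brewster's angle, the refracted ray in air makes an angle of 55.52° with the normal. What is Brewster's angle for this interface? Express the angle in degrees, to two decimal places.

θ_B ≈ 34.48°

Brewster's condition makes the reflected and refracted beams perpendicular: θ_B + θ_t = 90°.
So θ_B = 90° − θ_t = 90° − 55.52° = 34.48°.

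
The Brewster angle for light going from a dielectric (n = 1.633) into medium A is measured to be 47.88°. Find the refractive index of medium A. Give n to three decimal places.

At the Brewster angle, tan θ_B = n₂/n₁ with n₁ on the incident side (a dielectric) and n₂ on the transmitted side (medium A).
n₂ = n₁ tan θ_B = 1.633 × tan 47.88° = 1.806.

n ≈ 1.806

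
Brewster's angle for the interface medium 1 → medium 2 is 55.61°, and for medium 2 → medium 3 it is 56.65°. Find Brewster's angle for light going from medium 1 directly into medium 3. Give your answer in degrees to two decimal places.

θ_B ≈ 65.75°

Each Brewster angle gives a ratio: n₂/n₁ = tan 55.61° = 1.4610, n₃/n₂ = tan 56.65° = 1.5195.
Multiplying, n₃/n₁ = 1.4610 × 1.5195 = 2.2200, and θ_B(1→3) = arctan 2.2200 = 65.75°.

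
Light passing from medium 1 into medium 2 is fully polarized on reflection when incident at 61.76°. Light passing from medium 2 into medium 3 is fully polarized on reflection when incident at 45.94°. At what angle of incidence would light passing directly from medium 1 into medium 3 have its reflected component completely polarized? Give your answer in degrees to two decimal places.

θ_B ≈ 62.54°

tan θ_B(1→2) = n₂/n₁ = tan 61.76° = 1.8619.
tan θ_B(2→3) = n₃/n₂ = tan 45.94° = 1.0334.
n₃/n₁ = 1.9240. Then tan θ_B(1→3) = n₃/n₁, so θ_B(1→3) = arctan(1.9240) = 62.54°.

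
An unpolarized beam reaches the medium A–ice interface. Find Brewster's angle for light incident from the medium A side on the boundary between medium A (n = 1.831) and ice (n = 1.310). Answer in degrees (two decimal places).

θ_B ≈ 35.58°

At Brewster's angle the reflected and refracted rays are perpendicular, which with Snell's law gives tan θ_B = n₂/n₁.
Brewster's condition: tan θ_B = n₂/n₁ = 1.310/1.831 = 0.7155.
θ_B = arctan(0.7155) = 35.58°.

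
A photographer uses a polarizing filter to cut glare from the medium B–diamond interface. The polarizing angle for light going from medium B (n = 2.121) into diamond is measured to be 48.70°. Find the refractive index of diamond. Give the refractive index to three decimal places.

Full polarization of the reflected beam means tan θ_B = n₂/n₁, where n₁ is the incident medium (medium B).
n₂ = n₁ tan θ_B = 2.121 × tan 48.70° = 2.414.

n ≈ 2.414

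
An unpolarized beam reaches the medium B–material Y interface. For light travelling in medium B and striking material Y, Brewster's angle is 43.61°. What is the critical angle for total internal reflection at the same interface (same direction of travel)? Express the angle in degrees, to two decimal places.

n₂/n₁ = tan 43.61° = 0.9526; the critical angle satisfies sin θ_c = n₂/n₁.
θ_c = arcsin(0.9526) = 72.29°.

θ_c ≈ 72.29°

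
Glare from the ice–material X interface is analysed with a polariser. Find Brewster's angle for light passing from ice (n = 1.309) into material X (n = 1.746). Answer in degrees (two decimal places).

At Brewster's angle the reflected and refracted rays are perpendicular, which with Snell's law gives tan θ_B = n₂/n₁.
Brewster's condition: tan θ_B = n₂/n₁ = 1.746/1.309 = 1.3338. Taking the arctangent, θ_B = 53.14°.

θ_B ≈ 53.14°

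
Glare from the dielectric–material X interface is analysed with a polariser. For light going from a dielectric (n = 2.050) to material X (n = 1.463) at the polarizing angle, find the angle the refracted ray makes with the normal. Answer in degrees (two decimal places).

θ_t ≈ 54.49°

θ_B = arctan(n₂/n₁) = arctan(1.463/2.050) = 35.51°.
At Brewster's angle the reflected and refracted rays are perpendicular, so θ_t = 90° − θ_B = 90° − 35.51° = 54.49°.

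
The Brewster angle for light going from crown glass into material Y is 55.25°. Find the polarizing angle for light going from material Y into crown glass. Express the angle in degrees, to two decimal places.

θ_B' ≈ 34.75°

Reversing the direction swaps n₁ and n₂, so tan θ_B' = 1/tan θ_B and θ_B' = 90° − θ_B.
Hence θ_B' = 90° − 55.25° = 34.75°.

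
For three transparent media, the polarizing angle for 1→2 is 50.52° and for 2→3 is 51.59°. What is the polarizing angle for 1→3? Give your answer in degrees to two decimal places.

θ_B ≈ 56.85°

Each Brewster angle gives a ratio: n₂/n₁ = tan 50.52° = 1.2140, n₃/n₂ = tan 51.59° = 1.2612.
So n₃/n₁ = (n₂/n₁)(n₃/n₂) = 1.2140 × 1.2612 = 1.5311.
θ_B(1→3) = arctan(1.5311) = 56.85°.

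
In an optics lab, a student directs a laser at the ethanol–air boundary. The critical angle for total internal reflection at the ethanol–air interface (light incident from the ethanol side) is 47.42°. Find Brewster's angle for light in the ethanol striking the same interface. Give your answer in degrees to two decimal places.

n₂/n₁ = sin θ_c = sin 47.42° = 0.7363.
tan θ_B equals the same ratio, so θ_B = arctan(0.7363) = 36.37°.

θ_B ≈ 36.37°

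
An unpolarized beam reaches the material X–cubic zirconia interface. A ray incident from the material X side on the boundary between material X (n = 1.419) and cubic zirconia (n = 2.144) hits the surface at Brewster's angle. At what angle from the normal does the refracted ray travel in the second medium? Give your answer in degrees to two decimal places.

θ_t ≈ 33.50°

tan θ_B = n₂/n₁ = 2.144/1.419 = 1.5109, so θ_B = 56.50°.
Since θ_B + θ_t = 90° at Brewster incidence, θ_t = 90° − 56.50° = 33.50°.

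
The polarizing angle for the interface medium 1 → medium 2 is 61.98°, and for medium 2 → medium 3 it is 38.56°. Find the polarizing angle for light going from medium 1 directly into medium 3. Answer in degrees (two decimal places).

n₂/n₁ = tan 61.98° = 1.8791 and n₃/n₂ = tan 38.56° = 0.7971.
n₃/n₁ = 1.4980. Then tan θ_B(1→3) = n₃/n₁, so θ_B(1→3) = arctan(1.4980) = 56.27°.

θ_B ≈ 56.27°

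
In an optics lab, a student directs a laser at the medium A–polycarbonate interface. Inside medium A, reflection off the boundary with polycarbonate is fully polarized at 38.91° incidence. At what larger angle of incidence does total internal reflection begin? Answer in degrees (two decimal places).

θ_c ≈ 53.82°

tan θ_B = n₂/n₁ = tan 38.91° = 0.8072.
Total internal reflection: sin θ_c = n₂/n₁ = 0.8072.
θ_c = arcsin(0.8072) = 53.82°.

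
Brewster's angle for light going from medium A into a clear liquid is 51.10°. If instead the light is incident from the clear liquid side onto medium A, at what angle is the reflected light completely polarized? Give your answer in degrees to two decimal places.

θ_B' ≈ 38.90°

The two Brewster angles are complementary: θ_B' = 90° − θ_B = 90° − 51.10° = 38.90°.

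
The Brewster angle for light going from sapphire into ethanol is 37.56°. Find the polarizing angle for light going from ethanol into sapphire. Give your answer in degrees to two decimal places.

Reversing the direction swaps n₁ and n₂, so tan θ_B' = 1/tan θ_B and θ_B' = 90° − θ_B.
Hence θ_B' = 90° − 37.56° = 52.44°.

θ_B' ≈ 52.44°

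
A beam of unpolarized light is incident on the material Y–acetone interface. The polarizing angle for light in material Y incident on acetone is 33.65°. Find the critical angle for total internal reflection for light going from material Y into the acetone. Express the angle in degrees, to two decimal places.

θ_c ≈ 41.73°

n₂/n₁ = tan 33.65° = 0.6657; the critical angle satisfies sin θ_c = n₂/n₁.
θ_c = arcsin(0.6657) = 41.73°.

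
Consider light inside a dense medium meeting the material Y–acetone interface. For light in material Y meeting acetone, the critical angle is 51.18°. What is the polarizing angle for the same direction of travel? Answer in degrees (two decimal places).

θ_B ≈ 37.92°

sin θ_c = n₂/n₁, so n₂/n₁ = sin 51.18° = 0.7791.
Brewster: tan θ_B = n₂/n₁ = 0.7791.
θ_B = arctan(0.7791) = 37.92°.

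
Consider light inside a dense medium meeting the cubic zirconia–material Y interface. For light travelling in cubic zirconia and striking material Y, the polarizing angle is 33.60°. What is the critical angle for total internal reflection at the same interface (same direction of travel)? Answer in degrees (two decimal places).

n₂/n₁ = tan 33.60° = 0.6644; the critical angle satisfies sin θ_c = n₂/n₁.
θ_c = arcsin(0.6644) = 41.64°.

θ_c ≈ 41.64°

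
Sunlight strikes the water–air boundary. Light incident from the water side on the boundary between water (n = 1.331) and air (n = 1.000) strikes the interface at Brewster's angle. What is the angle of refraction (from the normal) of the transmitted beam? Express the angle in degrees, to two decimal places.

θ_t ≈ 53.08°

θ_B = arctan(n₂/n₁) = arctan(1.000/1.331) = 36.92°.
The refracted ray is perpendicular to the reflected ray, so θ_t = 90° − θ_B = 53.08°.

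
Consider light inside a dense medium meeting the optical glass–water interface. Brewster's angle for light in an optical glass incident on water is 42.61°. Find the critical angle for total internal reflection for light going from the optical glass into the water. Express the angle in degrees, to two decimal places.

n₂/n₁ = tan 42.61° = 0.9199; the critical angle satisfies sin θ_c = n₂/n₁.
θ_c = arcsin(0.9199) = 66.91°.

θ_c ≈ 66.91°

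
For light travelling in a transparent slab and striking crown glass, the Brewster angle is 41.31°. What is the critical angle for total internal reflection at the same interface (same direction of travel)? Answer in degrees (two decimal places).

θ_c ≈ 61.50°

tan θ_B = n₂/n₁ = tan 41.31° = 0.8788.
Total internal reflection: sin θ_c = n₂/n₁ = 0.8788.
θ_c = arcsin(0.8788) = 61.50°.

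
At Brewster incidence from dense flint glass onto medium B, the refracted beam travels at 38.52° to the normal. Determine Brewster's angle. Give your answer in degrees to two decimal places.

Brewster's condition makes the reflected and refracted beams perpendicular: θ_B + θ_t = 90°.
θ_B = 90° − 38.52° = 51.48°.

θ_B ≈ 51.48°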